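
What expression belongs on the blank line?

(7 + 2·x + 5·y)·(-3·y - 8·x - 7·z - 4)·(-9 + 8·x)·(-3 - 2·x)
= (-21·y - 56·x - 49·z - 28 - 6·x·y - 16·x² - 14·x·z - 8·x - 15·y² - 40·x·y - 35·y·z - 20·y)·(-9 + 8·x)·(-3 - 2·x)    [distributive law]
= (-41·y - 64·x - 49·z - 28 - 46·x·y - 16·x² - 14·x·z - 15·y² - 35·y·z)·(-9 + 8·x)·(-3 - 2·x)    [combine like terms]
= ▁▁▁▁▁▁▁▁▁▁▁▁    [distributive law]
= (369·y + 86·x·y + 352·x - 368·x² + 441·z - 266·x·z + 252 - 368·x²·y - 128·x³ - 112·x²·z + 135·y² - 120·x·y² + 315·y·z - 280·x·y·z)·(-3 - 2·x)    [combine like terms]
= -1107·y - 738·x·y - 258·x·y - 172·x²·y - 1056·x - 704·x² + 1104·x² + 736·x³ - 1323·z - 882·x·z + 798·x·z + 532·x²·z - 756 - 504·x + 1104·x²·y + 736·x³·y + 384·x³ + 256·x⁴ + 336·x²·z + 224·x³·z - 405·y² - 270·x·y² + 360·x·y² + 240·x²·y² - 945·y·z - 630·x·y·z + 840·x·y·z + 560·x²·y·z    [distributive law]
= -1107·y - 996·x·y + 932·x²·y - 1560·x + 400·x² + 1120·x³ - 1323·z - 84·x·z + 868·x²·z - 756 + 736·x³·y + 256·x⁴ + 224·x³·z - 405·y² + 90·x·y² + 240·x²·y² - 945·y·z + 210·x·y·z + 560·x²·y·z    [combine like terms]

After distributive law, the bracketed line is:

(369·y - 328·x·y + 576·x - 512·x² + 441·z - 392·x·z + 252 - 224·x + 414·x·y - 368·x²·y + 144·x² - 128·x³ + 126·x·z - 112·x²·z + 135·y² - 120·x·y² + 315·y·z - 280·x·y·z)·(-3 - 2·x)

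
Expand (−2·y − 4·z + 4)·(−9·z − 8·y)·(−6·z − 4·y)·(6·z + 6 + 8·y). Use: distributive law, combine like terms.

(−2·y − 4·z + 4)·(−9·z − 8·y)·(−6·z − 4·y)·(6·z + 6 + 8·y)
= (18·y·z + 16·y^2 + 36·z^2 + 32·y·z − 36·z − 32·y)·(−6·z − 4·y)·(6·z + 6 + 8·y)    [distributive law]
= (50·y·z + 16·y^2 + 36·z^2 − 36·z − 32·y)·(−6·z − 4·y)·(6·z + 6 + 8·y)    [combine like terms]
= (−300·y·z^2 − 200·y^2·z − 96·y^2·z − 64·y^3 − 216·z^3 − 144·y·z^2 + 216·z^2 + 144·y·z + 192·y·z + 128·y^2)·(6·z + 6 + 8·y)    [distributive law]
= (−444·y·z^2 − 296·y^2·z − 64·y^3 − 216·z^3 + 216·z^2 + 336·y·z + 128·y^2)·(6·z + 6 + 8·y)    [combine like terms]
= −2664·y·z^3 − 2664·y·z^2 − 3552·y^2·z^2 − 1776·y^2·z^2 − 1776·y^2·z − 2368·y^3·z − 384·y^3·z − 384·y^3 − 512·y^4 − 1296·z^4 − 1296·z^3 − 1728·y·z^3 + 1296·z^3 + 1296·z^2 + 1728·y·z^2 + 2016·y·z^2 + 2016·y·z + 2688·y^2·z + 768·y^2·z + 768·y^2 + 1024·y^3    [distributive law]
= −4392·y·z^3 + 1080·y·z^2 − 5328·y^2·z^2 + 1680·y^2·z − 2752·y^3·z + 640·y^3 − 512·y^4 − 1296·z^4 + 1296·z^2 + 2016·y·z + 768·y^2    [combine like terms]

−4392·y·z^3 + 1080·y·z^2 − 5328·y^2·z^2 + 1680·y^2·z − 2752·y^3·z + 640·y^3 − 512·y^4 − 1296·z^4 + 1296·z^2 + 2016·y·z + 768·y^2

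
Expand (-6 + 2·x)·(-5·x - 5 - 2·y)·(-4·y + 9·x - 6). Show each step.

(-6 + 2·x)·(-5·x - 5 - 2·y)·(-4·y + 9·x - 6)
= (30·x + 30 + 12·y - 10·x^2 - 10·x - 4·x·y)·(-4·y + 9·x - 6)    [distributive law]
= (20·x + 30 + 12·y - 10·x^2 - 4·x·y)·(-4·y + 9·x - 6)    [combine like terms]
= -80·x·y + 180·x^2 - 120·x - 120·y + 270·x - 180 - 48·y^2 + 108·x·y - 72·y + 40·x^2·y - 90·x^3 + 60·x^2 + 16·x·y^2 - 36·x^2·y + 24·x·y    [distributive law]
= 52·x·y + 240·x^2 + 150·x - 192·y - 180 - 48·y^2 + 4·x^2·y - 90·x^3 + 16·x·y^2    [combine like terms]

52·x·y + 240·x^2 + 150·x - 192·y - 180 - 48·y^2 + 4·x^2·y - 90·x^3 + 16·x·y^2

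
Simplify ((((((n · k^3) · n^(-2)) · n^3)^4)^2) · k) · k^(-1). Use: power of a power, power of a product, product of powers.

((((((n · k^3) · n^(-2)) · n^3)^4)^2) · k) · k^(-1)
= (((((n · k^3) · n^(-2)) · n^3)^8) · k) · k^(-1)    [power of a power]
= (((((n · k^3) · n^(-2))^8) · ((n^3)^8)) · k) · k^(-1)    [power of a product]
= (((((n · k^3)^8) · ((n^(-2))^8)) · ((n^3)^8)) · k) · k^(-1)    [power of a product]
= (((((n^8) · ((k^3)^8)) · ((n^(-2))^8)) · ((n^3)^8)) · k) · k^(-1)    [power of a product]
= ((((n^8 · k^24) · ((n^(-2))^8)) · ((n^3)^8)) · k) · k^(-1)    [power of a power]
= ((((n^8 · k^24) · n^(-16)) · ((n^3)^8)) · k) · k^(-1)    [power of a power]
= ((((n^8 · k^24) · n^(-16)) · n^24) · k) · k^(-1)    [power of a power]
= k^24n^16    [product of powers]

k^24n^16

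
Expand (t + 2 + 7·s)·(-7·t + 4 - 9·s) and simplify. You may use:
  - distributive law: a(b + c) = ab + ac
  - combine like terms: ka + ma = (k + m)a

(t + 2 + 7·s)·(-7·t + 4 - 9·s)
= -7·t^2 + 4·t - 9·s·t - 14·t + 8 - 18·s - 49·s·t + 28·s - 63·s^2    [distributive law]
= -7·t^2 - 10·t - 58·s·t + 8 + 10·s - 63·s^2    [combine like terms]

-7·t^2 - 10·t - 58·s·t + 8 + 10·s - 63·s^2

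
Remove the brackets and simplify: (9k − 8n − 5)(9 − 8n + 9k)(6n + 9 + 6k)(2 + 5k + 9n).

−4848kn + 1389k^2n − 10488kn^2 − 1917k + 2160k^2 + 5697k^3 − 5802k^2n^2 − 2400kn^3 + 2484k^3n + 2430k^4 − 4254n^2 + 4224n^3 − 4761n + 3456n^4 − 810

(9k − 8n − 5)(9 − 8n + 9k)(6n + 9 + 6k)(2 + 5k + 9n)
= (81k − 72kn + 81k^2 − 72n + 64n^2 − 72kn − 45 + 40n − 45k)(6n + 9 + 6k)(2 + 5k + 9n)    [distributive law]
= (36k − 144kn + 81k^2 − 32n + 64n^2 − 45)(6n + 9 + 6k)(2 + 5k + 9n)    [combine like terms]
= (216kn + 324k + 216k^2 − 864kn^2 − 1296kn − 864k^2n + 486k^2n + 729k^2 + 486k^3 − 192n^2 − 288n − 192kn + 384n^3 + 576n^2 + 384kn^2 − 270n − 405 − 270k)(2 + 5k + 9n)    [distributive law]
= (−1272kn + 54k + 945k^2 − 480kn^2 − 378k^2n + 486k^3 + 384n^2 − 558n + 384n^3 − 405)(2 + 5k + 9n)    [combine like terms]
= −2544kn − 6360k^2n − 11448kn^2 + 108k + 270k^2 + 486kn + 1890k^2 + 4725k^3 + 8505k^2n − 960kn^2 − 2400k^2n^2 − 4320kn^3 − 756k^2n − 1890k^3n − 3402k^2n^2 + 972k^3 + 2430k^4 + 4374k^3n + 768n^2 + 1920kn^2 + 3456n^3 − 1116n − 2790kn − 5022n^2 + 768n^3 + 1920kn^3 + 3456n^4 − 810 − 2025k − 3645n    [distributive law]
= −4848kn + 1389k^2n − 10488kn^2 − 1917k + 2160k^2 + 5697k^3 − 5802k^2n^2 − 2400kn^3 + 2484k^3n + 2430k^4 − 4254n^2 + 4224n^3 − 4761n + 3456n^4 − 810    [combine like terms]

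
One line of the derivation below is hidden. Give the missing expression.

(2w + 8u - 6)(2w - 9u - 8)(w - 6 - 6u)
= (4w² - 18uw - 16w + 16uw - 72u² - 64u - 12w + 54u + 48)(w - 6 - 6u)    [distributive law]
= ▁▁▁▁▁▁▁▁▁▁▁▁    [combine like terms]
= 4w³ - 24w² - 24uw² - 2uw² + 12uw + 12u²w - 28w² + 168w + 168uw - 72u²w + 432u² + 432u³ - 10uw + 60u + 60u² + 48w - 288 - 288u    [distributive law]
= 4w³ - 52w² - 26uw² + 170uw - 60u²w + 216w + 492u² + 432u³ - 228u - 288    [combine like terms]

Applying combine like terms to the line above:

(4w² - 2uw - 28w - 72u² - 10u + 48)(w - 6 - 6u)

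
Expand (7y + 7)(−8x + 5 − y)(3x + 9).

(7y + 7)(−8x + 5 − y)(3x + 9)
= (−56xy + 35y − 7y^2 − 56x + 35 − 7y)(3x + 9)    [distributive law]
= (−56xy + 28y − 7y^2 − 56x + 35)(3x + 9)    [combine like terms]
= −168x^2y − 504xy + 84xy + 252y − 21xy^2 − 63y^2 − 168x^2 − 504x + 105x + 315    [distributive law]
= −168x^2y − 420xy + 252y − 21xy^2 − 63y^2 − 168x^2 − 399x + 315    [combine like terms]

−168x^2y − 420xy + 252y − 21xy^2 − 63y^2 − 168x^2 − 399x + 315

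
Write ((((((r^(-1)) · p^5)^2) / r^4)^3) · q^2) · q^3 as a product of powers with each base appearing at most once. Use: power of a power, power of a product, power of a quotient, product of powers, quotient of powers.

p^30q^5r^(-18)

((((((r^(-1)) · p^5)^2) / r^4)^3) · q^2) · q^3
= ((((((r^(-1)) · p^5)^2)^3) / ((r^4)^3)) · q^2) · q^3    [power of a quotient]
= (((((r^(-1)) · p^5)^6) / ((r^4)^3)) · q^2) · q^3    [power of a power]
= (((((r^(-1))^6) · ((p^5)^6)) / ((r^4)^3)) · q^2) · q^3    [power of a product]
= ((((r^(-6)) · ((p^5)^6)) / ((r^4)^3)) · q^2) · q^3    [power of a power]
= (((r^(-6) · p^30) / ((r^4)^3)) · q^2) · q^3    [power of a power]
= (((r^(-6) · p^30) / r^12) · q^2) · q^3    [power of a power]
= p^30q^5r^(-18)    [quotient of powers; product of powers]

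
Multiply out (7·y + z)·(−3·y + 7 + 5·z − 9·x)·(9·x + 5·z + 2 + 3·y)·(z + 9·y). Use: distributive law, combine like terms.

−864·x·y^2·z − 3402·x·y^3 + 1566·y^2·z^2 − 144·y^3·z + 3075·y^2·z + 945·y^3 − 567·y^4 + 720·x·y·z + 2835·x·y^2 + 735·y·z^2 + 224·y·z + 882·y^2 − 54·x·y·z^2 + 400·y·z^3 − 1296·x^2·y·z − 5103·x^2·y^2 + 45·x·z^2 + 45·z^3 + 14·z^2 + 25·z^4 − 81·x^2·z^2

(7·y + z)·(−3·y + 7 + 5·z − 9·x)·(9·x + 5·z + 2 + 3·y)·(z + 9·y)
= (−21·y^2 + 49·y + 35·y·z − 63·x·y − 3·y·z + 7·z + 5·z^2 − 9·x·z)·(9·x + 5·z + 2 + 3·y)·(z + 9·y)    [distributive law]
= (−21·y^2 + 49·y + 32·y·z − 63·x·y + 7·z + 5·z^2 − 9·x·z)·(9·x + 5·z + 2 + 3·y)·(z + 9·y)    [combine like terms]
= (−189·x·y^2 − 105·y^2·z − 42·y^2 − 63·y^3 + 441·x·y + 245·y·z + 98·y + 147·y^2 + 288·x·y·z + 160·y·z^2 + 64·y·z + 96·y^2·z − 567·x^2·y − 315·x·y·z − 126·x·y − 189·x·y^2 + 63·x·z + 35·z^2 + 14·z + 21·y·z + 45·x·z^2 + 25·z^3 + 10·z^2 + 15·y·z^2 − 81·x^2·z − 45·x·z^2 − 18·x·z − 27·x·y·z)·(z + 9·y)    [distributive law]
= (−378·x·y^2 − 9·y^2·z + 105·y^2 − 63·y^3 + 315·x·y + 330·y·z + 98·y − 54·x·y·z + 175·y·z^2 − 567·x^2·y + 45·x·z + 45·z^2 + 14·z + 25·z^3 − 81·x^2·z)·(z + 9·y)    [combine like terms]
= −378·x·y^2·z − 3402·x·y^3 − 9·y^2·z^2 − 81·y^3·z + 105·y^2·z + 945·y^3 − 63·y^3·z − 567·y^4 + 315·x·y·z + 2835·x·y^2 + 330·y·z^2 + 2970·y^2·z + 98·y·z + 882·y^2 − 54·x·y·z^2 − 486·x·y^2·z + 175·y·z^3 + 1575·y^2·z^2 − 567·x^2·y·z − 5103·x^2·y^2 + 45·x·z^2 + 405·x·y·z + 45·z^3 + 405·y·z^2 + 14·z^2 + 126·y·z + 25·z^4 + 225·y·z^3 − 81·x^2·z^2 − 729·x^2·y·z    [distributive law]
= −864·x·y^2·z − 3402·x·y^3 + 1566·y^2·z^2 − 144·y^3·z + 3075·y^2·z + 945·y^3 − 567·y^4 + 720·x·y·z + 2835·x·y^2 + 735·y·z^2 + 224·y·z + 882·y^2 − 54·x·y·z^2 + 400·y·z^3 − 1296·x^2·y·z − 5103·x^2·y^2 + 45·x·z^2 + 45·z^3 + 14·z^2 + 25·z^4 − 81·x^2·z^2    [combine like terms]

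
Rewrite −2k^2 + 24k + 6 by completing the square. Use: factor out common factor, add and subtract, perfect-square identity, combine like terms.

−2(k − 6)^2 + 78

−2k^2 + 24k + 6
= −2(k^2 − 12k) + 6    [factor out -2 from the k-terms]
= −2(k^2 − 12k + 36 − 36) + 6    [add and subtract 36 inside the bracket]
= −2(k − 6)^2 + 72 + 6    [perfect-square identity]
= −2(k − 6)^2 + 78    [combine constants]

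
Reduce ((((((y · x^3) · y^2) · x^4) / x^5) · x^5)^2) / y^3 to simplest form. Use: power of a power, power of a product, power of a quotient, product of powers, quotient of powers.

((((((y · x^3) · y^2) · x^4) / x^5) · x^5)^2) / y^3
= ((((((y · x^3) · y^2) · x^4) / x^5)^2) · ((x^5)^2)) / y^3    [power of a product]
= ((((((y · x^3) · y^2) · x^4)^2) / ((x^5)^2)) · ((x^5)^2)) / y^3    [power of a quotient]
= ((((((y · x^3) · y^2)^2) · ((x^4)^2)) / ((x^5)^2)) · ((x^5)^2)) / y^3    [power of a product]
= ((((((y · x^3)^2) · ((y^2)^2)) · ((x^4)^2)) / ((x^5)^2)) · ((x^5)^2)) / y^3    [power of a product]
= ((((((y^2) · ((x^3)^2)) · ((y^2)^2)) · ((x^4)^2)) / ((x^5)^2)) · ((x^5)^2)) / y^3    [power of a product]
= (((((y^2 · x^6) · ((y^2)^2)) · ((x^4)^2)) / ((x^5)^2)) · ((x^5)^2)) / y^3    [power of a power]
= (((((y^2 · x^6) · y^4) · ((x^4)^2)) / ((x^5)^2)) · ((x^5)^2)) / y^3    [power of a power]
= (((((y^2 · x^6) · y^4) · x^8) / ((x^5)^2)) · ((x^5)^2)) / y^3    [power of a power]
= (((((y^2 · x^6) · y^4) · x^8) / x^10) · ((x^5)^2)) / y^3    [power of a power]
= (((((y^2 · x^6) · y^4) · x^8) / x^10) · x^10) / y^3    [power of a power]
= x^14y^3    [quotient of powers; product of powers]

x^14y^3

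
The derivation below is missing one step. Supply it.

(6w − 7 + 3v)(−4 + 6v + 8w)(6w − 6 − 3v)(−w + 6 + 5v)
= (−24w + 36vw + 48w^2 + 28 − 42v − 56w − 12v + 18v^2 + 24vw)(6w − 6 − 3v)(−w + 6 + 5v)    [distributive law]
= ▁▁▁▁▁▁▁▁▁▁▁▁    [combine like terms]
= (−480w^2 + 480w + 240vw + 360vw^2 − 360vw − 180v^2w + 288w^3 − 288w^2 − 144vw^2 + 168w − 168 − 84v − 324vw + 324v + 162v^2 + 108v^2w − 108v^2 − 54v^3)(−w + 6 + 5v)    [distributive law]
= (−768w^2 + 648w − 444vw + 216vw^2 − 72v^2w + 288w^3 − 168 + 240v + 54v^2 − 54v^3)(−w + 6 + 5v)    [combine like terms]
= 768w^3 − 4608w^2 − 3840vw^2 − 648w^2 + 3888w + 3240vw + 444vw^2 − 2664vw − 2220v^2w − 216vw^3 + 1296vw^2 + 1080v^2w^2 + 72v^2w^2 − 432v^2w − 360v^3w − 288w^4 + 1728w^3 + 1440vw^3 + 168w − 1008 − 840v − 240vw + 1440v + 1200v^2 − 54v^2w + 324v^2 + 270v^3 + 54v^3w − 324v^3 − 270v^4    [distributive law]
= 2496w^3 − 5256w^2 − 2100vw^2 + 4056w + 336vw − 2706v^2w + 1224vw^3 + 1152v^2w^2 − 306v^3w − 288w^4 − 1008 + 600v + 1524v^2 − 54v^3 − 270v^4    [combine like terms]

By combine like terms:

(−80w + 60vw + 48w^2 + 28 − 54v + 18v^2)(6w − 6 − 3v)(−w + 6 + 5v)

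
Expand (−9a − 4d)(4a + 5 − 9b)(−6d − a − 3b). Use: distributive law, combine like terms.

(−9a − 4d)(4a + 5 − 9b)(−6d − a − 3b)
= (−36a^2 − 45a + 81ab − 16ad − 20d + 36bd)(−6d − a − 3b)    [distributive law]
= 216a^2d + 36a^3 + 108a^2b + 270ad + 45a^2 + 135ab − 486abd − 81a^2b − 243ab^2 + 96ad^2 + 16a^2d + 48abd + 120d^2 + 20ad + 60bd − 216bd^2 − 36abd − 108b^2d    [distributive law]
= 232a^2d + 36a^3 + 27a^2b + 290ad + 45a^2 + 135ab − 474abd − 243ab^2 + 96ad^2 + 120d^2 + 60bd − 216bd^2 − 108b^2d    [combine like terms]

232a^2d + 36a^3 + 27a^2b + 290ad + 45a^2 + 135ab − 474abd − 243ab^2 + 96ad^2 + 120d^2 + 60bd − 216bd^2 − 108b^2d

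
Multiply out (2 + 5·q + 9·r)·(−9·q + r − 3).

−33·q − 25·r − 6 − 45·q^2 − 76·q·r + 9·r^2

(2 + 5·q + 9·r)·(−9·q + r − 3)
= −18·q + 2·r − 6 − 45·q^2 + 5·q·r − 15·q − 81·q·r + 9·r^2 − 27·r    [distributive law]
= −33·q − 25·r − 6 − 45·q^2 − 76·q·r + 9·r^2    [combine like terms]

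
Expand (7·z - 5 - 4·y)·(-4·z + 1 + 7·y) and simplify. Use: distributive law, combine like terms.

(7·z - 5 - 4·y)·(-4·z + 1 + 7·y)
= -28·z^2 + 7·z + 49·y·z + 20·z - 5 - 35·y + 16·y·z - 4·y - 28·y^2    [distributive law]
= -28·z^2 + 27·z + 65·y·z - 5 - 39·y - 28·y^2    [combine like terms]

-28·z^2 + 27·z + 65·y·z - 5 - 39·y - 28·y^2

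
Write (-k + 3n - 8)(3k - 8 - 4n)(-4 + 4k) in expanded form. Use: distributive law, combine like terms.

(-k + 3n - 8)(3k - 8 - 4n)(-4 + 4k)
= (-3k² + 8k + 4kn + 9kn - 24n - 12n² - 24k + 64 + 32n)(-4 + 4k)    [distributive law]
= (-3k² - 16k + 13kn + 8n - 12n² + 64)(-4 + 4k)    [combine like terms]
= 12k² - 12k³ + 64k - 64k² - 52kn + 52k²n - 32n + 32kn + 48n² - 48kn² - 256 + 256k    [distributive law]
= -52k² - 12k³ + 320k - 20kn + 52k²n - 32n + 48n² - 48kn² - 256    [combine like terms]

-52k² - 12k³ + 320k - 20kn + 52k²n - 32n + 48n² - 48kn² - 256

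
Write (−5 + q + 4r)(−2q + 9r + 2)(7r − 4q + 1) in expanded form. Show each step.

(−5 + q + 4r)(−2q + 9r + 2)(7r − 4q + 1)
= (10q − 45r − 10 − 2q² + 9qr + 2q − 8qr + 36r² + 8r)(7r − 4q + 1)    [distributive law]
= (12q − 37r − 10 − 2q² + qr + 36r²)(7r − 4q + 1)    [combine like terms]
= 84qr − 48q² + 12q − 259r² + 148qr − 37r − 70r + 40q − 10 − 14q²r + 8q³ − 2q² + 7qr² − 4q²r + qr + 252r³ − 144qr² + 36r²    [distributive law]
= 233qr − 50q² + 52q − 223r² − 107r − 10 − 18q²r + 8q³ − 137qr² + 252r³    [combine like terms]

233qr − 50q² + 52q − 223r² − 107r − 10 − 18q²r + 8q³ − 137qr² + 252r³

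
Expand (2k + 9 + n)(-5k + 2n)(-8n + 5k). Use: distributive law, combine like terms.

(2k + 9 + n)(-5k + 2n)(-8n + 5k)
= (-10k^2 + 4kn - 45k + 18n - 5kn + 2n^2)(-8n + 5k)    [distributive law]
= (-10k^2 - kn - 45k + 18n + 2n^2)(-8n + 5k)    [combine like terms]
= 80k^2n - 50k^3 + 8kn^2 - 5k^2n + 360kn - 225k^2 - 144n^2 + 90kn - 16n^3 + 10kn^2    [distributive law]
= 75k^2n - 50k^3 + 18kn^2 + 450kn - 225k^2 - 144n^2 - 16n^3    [combine like terms]

75k^2n - 50k^3 + 18kn^2 + 450kn - 225k^2 - 144n^2 - 16n^3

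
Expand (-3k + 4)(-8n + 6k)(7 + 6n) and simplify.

(-3k + 4)(-8n + 6k)(7 + 6n)
= (24kn - 18k^2 - 32n + 24k)(7 + 6n)    [distributive law]
= 168kn + 144kn^2 - 126k^2 - 108k^2n - 224n - 192n^2 + 168k + 144kn    [distributive law]
= 312kn + 144kn^2 - 126k^2 - 108k^2n - 224n - 192n^2 + 168k    [combine like terms]

312kn + 144kn^2 - 126k^2 - 108k^2n - 224n - 192n^2 + 168k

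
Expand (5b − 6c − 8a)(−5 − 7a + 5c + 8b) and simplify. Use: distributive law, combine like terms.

−25b − 99ab − 23bc + 40b^2 + 30c + 2ac − 30c^2 + 40a + 56a^2

(5b − 6c − 8a)(−5 − 7a + 5c + 8b)
= −25b − 35ab + 25bc + 40b^2 + 30c + 42ac − 30c^2 − 48bc + 40a + 56a^2 − 40ac − 64ab    [distributive law]
= −25b − 99ab − 23bc + 40b^2 + 30c + 2ac − 30c^2 + 40a + 56a^2    [combine like terms]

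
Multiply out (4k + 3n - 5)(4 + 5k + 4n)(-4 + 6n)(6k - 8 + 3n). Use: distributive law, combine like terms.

856k² + 192k + 1004kn - 2268k²n - 2598kn² - 480k³ + 720k³n + 1476k²n² + 990kn³ + 944n + 504n² - 864n³ + 216n⁴ - 640

(4k + 3n - 5)(4 + 5k + 4n)(-4 + 6n)(6k - 8 + 3n)
= (16k + 20k² + 16kn + 12n + 15kn + 12n² - 20 - 25k - 20n)(-4 + 6n)(6k - 8 + 3n)    [distributive law]
= (-9k + 20k² + 31kn - 8n + 12n² - 20)(-4 + 6n)(6k - 8 + 3n)    [combine like terms]
= (36k - 54kn - 80k² + 120k²n - 124kn + 186kn² + 32n - 48n² - 48n² + 72n³ + 80 - 120n)(6k - 8 + 3n)    [distributive law]
= (36k - 178kn - 80k² + 120k²n + 186kn² - 88n - 96n² + 72n³ + 80)(6k - 8 + 3n)    [combine like terms]
= 216k² - 288k + 108kn - 1068k²n + 1424kn - 534kn² - 480k³ + 640k² - 240k²n + 720k³n - 960k²n + 360k²n² + 1116k²n² - 1488kn² + 558kn³ - 528kn + 704n - 264n² - 576kn² + 768n² - 288n³ + 432kn³ - 576n³ + 216n⁴ + 480k - 640 + 240n    [distributive law]
= 856k² + 192k + 1004kn - 2268k²n - 2598kn² - 480k³ + 720k³n + 1476k²n² + 990kn³ + 944n + 504n² - 864n³ + 216n⁴ - 640    [combine like terms]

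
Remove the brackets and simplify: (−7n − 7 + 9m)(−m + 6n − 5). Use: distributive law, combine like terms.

61mn − 42n^2 − 7n − 38m + 35 − 9m^2

(−7n − 7 + 9m)(−m + 6n − 5)
= 7mn − 42n^2 + 35n + 7m − 42n + 35 − 9m^2 + 54mn − 45m    [distributive law]
= 61mn − 42n^2 − 7n − 38m + 35 − 9m^2    [combine like terms]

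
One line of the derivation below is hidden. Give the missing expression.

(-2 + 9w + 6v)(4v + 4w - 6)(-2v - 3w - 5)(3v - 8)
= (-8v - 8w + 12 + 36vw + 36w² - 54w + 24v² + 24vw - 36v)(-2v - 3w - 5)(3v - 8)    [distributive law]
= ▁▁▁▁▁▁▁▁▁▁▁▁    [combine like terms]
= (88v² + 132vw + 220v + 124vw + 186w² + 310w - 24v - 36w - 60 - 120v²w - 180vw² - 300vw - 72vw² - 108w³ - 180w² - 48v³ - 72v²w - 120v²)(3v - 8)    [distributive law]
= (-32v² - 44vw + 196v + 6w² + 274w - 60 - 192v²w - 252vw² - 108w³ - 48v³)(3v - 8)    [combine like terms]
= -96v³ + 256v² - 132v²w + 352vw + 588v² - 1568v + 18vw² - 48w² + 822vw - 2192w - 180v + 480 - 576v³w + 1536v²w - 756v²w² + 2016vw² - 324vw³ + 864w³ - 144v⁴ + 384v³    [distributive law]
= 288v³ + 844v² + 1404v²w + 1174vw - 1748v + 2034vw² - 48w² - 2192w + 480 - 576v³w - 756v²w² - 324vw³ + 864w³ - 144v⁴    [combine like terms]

By combine like terms:

(-44v - 62w + 12 + 60vw + 36w² + 24v²)(-2v - 3w - 5)(3v - 8)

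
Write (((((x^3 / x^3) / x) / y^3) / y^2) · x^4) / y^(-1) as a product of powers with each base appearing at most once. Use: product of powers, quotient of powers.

x^3y^(-4)

(((((x^3 / x^3) / x) / y^3) / y^2) · x^4) / y^(-1)
= ((((x^0 / x) / y^3) / y^2) · x^4) / y^(-1)    [quotient of powers]
= (((x^(-1) / y^3) / y^2) · x^4) / y^(-1)    [quotient of powers]
= x^3y^(-4)    [quotient of powers; product of powers]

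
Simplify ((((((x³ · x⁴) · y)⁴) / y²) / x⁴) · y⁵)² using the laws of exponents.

x⁴⁸y¹⁴

((((((x³ · x⁴) · y)⁴) / y²) / x⁴) · y⁵)²
= ((((((x³ · x⁴) · y)⁴) / y²) / x⁴)²) · ((y⁵)²)    [power of a product]
= ((((((x³ · x⁴) · y)⁴) / y²)²) / ((x⁴)²)) · ((y⁵)²)    [power of a quotient]
= ((((((x³ · x⁴) · y)⁴)²) / ((y²)²)) / ((x⁴)²)) · ((y⁵)²)    [power of a quotient]
= (((((x³ · x⁴) · y)⁸) / ((y²)²)) / ((x⁴)²)) · ((y⁵)²)    [power of a power]
= (((((x³ · x⁴)⁸) · (y⁸)) / ((y²)²)) / ((x⁴)²)) · ((y⁵)²)    [power of a product]
= ((((((x³)⁸) · ((x⁴)⁸)) · (y⁸)) / ((y²)²)) / ((x⁴)²)) · ((y⁵)²)    [power of a product]
= ((((x²⁴ · ((x⁴)⁸)) · (y⁸)) / ((y²)²)) / ((x⁴)²)) · ((y⁵)²)    [power of a power]
= ((((x²⁴ · x³²) · (y⁸)) / ((y²)²)) / ((x⁴)²)) · ((y⁵)²)    [power of a power]
= (((x⁵⁶ · (y⁸)) / ((y²)²)) / ((x⁴)²)) · ((y⁵)²)    [product of powers]
= (((x⁵⁶ · y⁸) / y⁴) / ((x⁴)²)) · ((y⁵)²)    [power of a power]
= (((x⁵⁶ · y⁸) / y⁴) / x⁸) · ((y⁵)²)    [power of a power]
= (((x⁵⁶ · y⁸) / y⁴) / x⁸) · y¹⁰    [power of a power]
= x⁴⁸y¹⁴    [quotient of powers; product of powers]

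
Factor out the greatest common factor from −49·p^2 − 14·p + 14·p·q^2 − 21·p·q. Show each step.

7·p(−7·p − 2 + 2·q^2 − 3·q)

−49·p^2 − 14·p + 14·p·q^2 − 21·p·q
= 7(−7·p^2 − 2·p + 2·p·q^2 − 3·p·q)    [factor out 7]
= 7·p(−7·p − 2 + 2·q^2 − 3·q)    [factor out p]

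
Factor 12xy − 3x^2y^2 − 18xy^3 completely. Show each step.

3xy(4 − xy − 6y^2)

12xy − 3x^2y^2 − 18xy^3
= 3(4xy − x^2y^2 − 6xy^3)    [factor out 3]
= 3xy(4 − xy − 6y^2)    [factor out xy]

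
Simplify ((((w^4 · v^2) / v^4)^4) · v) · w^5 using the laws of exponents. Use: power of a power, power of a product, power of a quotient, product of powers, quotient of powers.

v^(-7)w^21

((((w^4 · v^2) / v^4)^4) · v) · w^5
= ((((w^4 · v^2)^4) / ((v^4)^4)) · v) · w^5    [power of a quotient]
= (((((w^4)^4) · ((v^2)^4)) / ((v^4)^4)) · v) · w^5    [power of a product]
= (((w^16 · ((v^2)^4)) / ((v^4)^4)) · v) · w^5    [power of a power]
= (((w^16 · v^8) / ((v^4)^4)) · v) · w^5    [power of a power]
= (((w^16 · v^8) / v^16) · v) · w^5    [power of a power]
= v^(-7)w^21    [quotient of powers; product of powers]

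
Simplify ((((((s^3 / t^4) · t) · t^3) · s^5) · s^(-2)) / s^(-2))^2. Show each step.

s^16

((((((s^3 / t^4) · t) · t^3) · s^5) · s^(-2)) / s^(-2))^2
= ((((((s^3 / t^4) · t) · t^3) · s^5) · s^(-2))^2) / ((s^(-2))^2)    [power of a quotient]
= ((((((s^3 / t^4) · t) · t^3) · s^5)^2) · ((s^(-2))^2)) / ((s^(-2))^2)    [power of a product]
= ((((((s^3 / t^4) · t) · t^3)^2) · ((s^5)^2)) · ((s^(-2))^2)) / ((s^(-2))^2)    [power of a product]
= ((((((s^3 / t^4) · t)^2) · ((t^3)^2)) · ((s^5)^2)) · ((s^(-2))^2)) / ((s^(-2))^2)    [power of a product]
= ((((((s^3 / t^4)^2) · (t^2)) · ((t^3)^2)) · ((s^5)^2)) · ((s^(-2))^2)) / ((s^(-2))^2)    [power of a product]
= (((((((s^3)^2) / ((t^4)^2)) · (t^2)) · ((t^3)^2)) · ((s^5)^2)) · ((s^(-2))^2)) / ((s^(-2))^2)    [power of a quotient]
= (((((s^6 / ((t^4)^2)) · (t^2)) · ((t^3)^2)) · ((s^5)^2)) · ((s^(-2))^2)) / ((s^(-2))^2)    [power of a power]
= (((((s^6 / t^8) · (t^2)) · ((t^3)^2)) · ((s^5)^2)) · ((s^(-2))^2)) / ((s^(-2))^2)    [power of a power]
= (((((s^6 / t^8) · t^2) · t^6) · ((s^5)^2)) · ((s^(-2))^2)) / ((s^(-2))^2)    [power of a power]
= (((((s^6 / t^8) · t^2) · t^6) · s^10) · ((s^(-2))^2)) / ((s^(-2))^2)    [power of a power]
= (((((s^6 / t^8) · t^2) · t^6) · s^10) · s^(-4)) / ((s^(-2))^2)    [power of a power]
= (((((s^6 / t^8) · t^2) · t^6) · s^10) · s^(-4)) / s^(-4)    [power of a power]
= s^16    [quotient of powers; product of powers]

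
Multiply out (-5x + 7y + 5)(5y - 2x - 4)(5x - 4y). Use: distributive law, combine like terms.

(-5x + 7y + 5)(5y - 2x - 4)(5x - 4y)
= (-25xy + 10x^2 + 20x + 35y^2 - 14xy - 28y + 25y - 10x - 20)(5x - 4y)    [distributive law]
= (-39xy + 10x^2 + 10x + 35y^2 - 3y - 20)(5x - 4y)    [combine like terms]
= -195x^2y + 156xy^2 + 50x^3 - 40x^2y + 50x^2 - 40xy + 175xy^2 - 140y^3 - 15xy + 12y^2 - 100x + 80y    [distributive law]
= -235x^2y + 331xy^2 + 50x^3 + 50x^2 - 55xy - 140y^3 + 12y^2 - 100x + 80y    [combine like terms]

-235x^2y + 331xy^2 + 50x^3 + 50x^2 - 55xy - 140y^3 + 12y^2 - 100x + 80y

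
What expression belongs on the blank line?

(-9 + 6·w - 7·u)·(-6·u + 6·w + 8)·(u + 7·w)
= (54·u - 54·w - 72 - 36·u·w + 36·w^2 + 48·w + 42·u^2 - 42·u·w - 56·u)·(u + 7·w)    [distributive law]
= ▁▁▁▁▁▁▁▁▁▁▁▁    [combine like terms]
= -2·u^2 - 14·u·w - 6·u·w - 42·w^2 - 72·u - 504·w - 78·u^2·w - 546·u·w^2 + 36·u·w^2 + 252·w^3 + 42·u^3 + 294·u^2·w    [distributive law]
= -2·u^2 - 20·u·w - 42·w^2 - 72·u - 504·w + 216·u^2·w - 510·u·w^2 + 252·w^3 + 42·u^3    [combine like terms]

After combine like terms, the bracketed line is:

(-2·u - 6·w - 72 - 78·u·w + 36·w^2 + 42·u^2)·(u + 7·w)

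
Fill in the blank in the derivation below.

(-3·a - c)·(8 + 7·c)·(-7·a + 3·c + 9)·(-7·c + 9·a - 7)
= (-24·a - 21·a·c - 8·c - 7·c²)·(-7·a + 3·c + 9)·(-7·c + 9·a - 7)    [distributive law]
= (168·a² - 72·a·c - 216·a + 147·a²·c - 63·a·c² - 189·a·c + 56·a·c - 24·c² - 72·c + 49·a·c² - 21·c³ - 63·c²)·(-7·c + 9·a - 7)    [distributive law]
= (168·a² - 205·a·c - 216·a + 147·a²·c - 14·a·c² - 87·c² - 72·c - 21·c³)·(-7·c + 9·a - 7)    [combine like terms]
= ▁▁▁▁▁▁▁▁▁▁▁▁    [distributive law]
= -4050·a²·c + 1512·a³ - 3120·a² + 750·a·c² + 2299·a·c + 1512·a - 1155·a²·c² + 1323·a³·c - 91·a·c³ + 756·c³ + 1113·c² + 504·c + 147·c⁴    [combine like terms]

After distributive law, the bracketed line is:

-1176·a²·c + 1512·a³ - 1176·a² + 1435·a·c² - 1845·a²·c + 1435·a·c + 1512·a·c - 1944·a² + 1512·a - 1029·a²·c² + 1323·a³·c - 1029·a²·c + 98·a·c³ - 126·a²·c² + 98·a·c² + 609·c³ - 783·a·c² + 609·c² + 504·c² - 648·a·c + 504·c + 147·c⁴ - 189·a·c³ + 147·c³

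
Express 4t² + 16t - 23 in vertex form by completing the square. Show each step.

4t² + 16t - 23
= 4(t² + 4t) - 23    [factor out 4 from the t-terms]
= 4(t² + 4t + 4 - 4) - 23    [add and subtract 4 inside the bracket]
= 4(t + 2)² - 16 - 23    [perfect-square identity]
= 4(t + 2)² - 39    [combine constants]

4(t + 2)² - 39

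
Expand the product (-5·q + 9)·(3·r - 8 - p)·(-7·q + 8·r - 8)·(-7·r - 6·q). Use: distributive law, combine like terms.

(-5·q + 9)·(3·r - 8 - p)·(-7·q + 8·r - 8)·(-7·r - 6·q)
= (-15·q·r + 40·q + 5·p·q + 27·r - 72 - 9·p)·(-7·q + 8·r - 8)·(-7·r - 6·q)    [distributive law]
= (105·q^2·r - 120·q·r^2 + 120·q·r - 280·q^2 + 320·q·r - 320·q - 35·p·q^2 + 40·p·q·r - 40·p·q - 189·q·r + 216·r^2 - 216·r + 504·q - 576·r + 576 + 63·p·q - 72·p·r + 72·p)·(-7·r - 6·q)    [distributive law]
= (105·q^2·r - 120·q·r^2 + 251·q·r - 280·q^2 + 184·q - 35·p·q^2 + 40·p·q·r + 23·p·q + 216·r^2 - 792·r + 576 - 72·p·r + 72·p)·(-7·r - 6·q)    [combine like terms]
= -735·q^2·r^2 - 630·q^3·r + 840·q·r^3 + 720·q^2·r^2 - 1757·q·r^2 - 1506·q^2·r + 1960·q^2·r + 1680·q^3 - 1288·q·r - 1104·q^2 + 245·p·q^2·r + 210·p·q^3 - 280·p·q·r^2 - 240·p·q^2·r - 161·p·q·r - 138·p·q^2 - 1512·r^3 - 1296·q·r^2 + 5544·r^2 + 4752·q·r - 4032·r - 3456·q + 504·p·r^2 + 432·p·q·r - 504·p·r - 432·p·q    [distributive law]
= -15·q^2·r^2 - 630·q^3·r + 840·q·r^3 - 3053·q·r^2 + 454·q^2·r + 1680·q^3 + 3464·q·r - 1104·q^2 + 5·p·q^2·r + 210·p·q^3 - 280·p·q·r^2 + 271·p·q·r - 138·p·q^2 - 1512·r^3 + 5544·r^2 - 4032·r - 3456·q + 504·p·r^2 - 504·p·r - 432·p·q    [combine like terms]

-15·q^2·r^2 - 630·q^3·r + 840·q·r^3 - 3053·q·r^2 + 454·q^2·r + 1680·q^3 + 3464·q·r - 1104·q^2 + 5·p·q^2·r + 210·p·q^3 - 280·p·q·r^2 + 271·p·q·r - 138·p·q^2 - 1512·r^3 + 5544·r^2 - 4032·r - 3456·q + 504·p·r^2 - 504·p·r - 432·p·q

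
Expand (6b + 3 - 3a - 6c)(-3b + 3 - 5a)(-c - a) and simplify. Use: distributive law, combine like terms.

(6b + 3 - 3a - 6c)(-3b + 3 - 5a)(-c - a)
= (-18b^2 + 18b - 30ab - 9b + 9 - 15a + 9ab - 9a + 15a^2 + 18bc - 18c + 30ac)(-c - a)    [distributive law]
= (-18b^2 + 9b - 21ab + 9 - 24a + 15a^2 + 18bc - 18c + 30ac)(-c - a)    [combine like terms]
= 18b^2c + 18ab^2 - 9bc - 9ab + 21abc + 21a^2b - 9c - 9a + 24ac + 24a^2 - 15a^2c - 15a^3 - 18bc^2 - 18abc + 18c^2 + 18ac - 30ac^2 - 30a^2c    [distributive law]
= 18b^2c + 18ab^2 - 9bc - 9ab + 3abc + 21a^2b - 9c - 9a + 42ac + 24a^2 - 45a^2c - 15a^3 - 18bc^2 + 18c^2 - 30ac^2    [combine like terms]

18b^2c + 18ab^2 - 9bc - 9ab + 3abc + 21a^2b - 9c - 9a + 42ac + 24a^2 - 45a^2c - 15a^3 - 18bc^2 + 18c^2 - 30ac^2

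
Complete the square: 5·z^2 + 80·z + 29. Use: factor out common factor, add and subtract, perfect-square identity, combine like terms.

5·z^2 + 80·z + 29
= 5(z^2 + 16·z) + 29    [factor out 5 from the z-terms]
= 5(z^2 + 16·z + 64 − 64) + 29    [add and subtract 64 inside the bracket]
= 5(z + 8)^2 − 320 + 29    [perfect-square identity]
= 5(z + 8)^2 − 291    [combine constants]

5(z + 8)^2 − 291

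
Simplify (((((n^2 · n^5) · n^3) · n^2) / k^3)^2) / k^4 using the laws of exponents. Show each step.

(((((n^2 · n^5) · n^3) · n^2) / k^3)^2) / k^4
= (((((n^2 · n^5) · n^3) · n^2)^2) / ((k^3)^2)) / k^4    [power of a quotient]
= (((((n^2 · n^5) · n^3)^2) · ((n^2)^2)) / ((k^3)^2)) / k^4    [power of a product]
= (((((n^2 · n^5)^2) · ((n^3)^2)) · ((n^2)^2)) / ((k^3)^2)) / k^4    [power of a product]
= ((((((n^2)^2) · ((n^5)^2)) · ((n^3)^2)) · ((n^2)^2)) / ((k^3)^2)) / k^4    [power of a product]
= ((((n^4 · ((n^5)^2)) · ((n^3)^2)) · ((n^2)^2)) / ((k^3)^2)) / k^4    [power of a power]
= ((((n^4 · n^10) · ((n^3)^2)) · ((n^2)^2)) / ((k^3)^2)) / k^4    [power of a power]
= (((n^14 · ((n^3)^2)) · ((n^2)^2)) / ((k^3)^2)) / k^4    [product of powers]
= (((n^14 · n^6) · ((n^2)^2)) / ((k^3)^2)) / k^4    [power of a power]
= ((n^20 · ((n^2)^2)) / ((k^3)^2)) / k^4    [product of powers]
= ((n^20 · n^4) / ((k^3)^2)) / k^4    [power of a power]
= (n^24 / ((k^3)^2)) / k^4    [product of powers]
= (n^24 / k^6) / k^4    [power of a power]
= k^(-10)n^24    [quotient of powers; product of powers]

k^(-10)n^24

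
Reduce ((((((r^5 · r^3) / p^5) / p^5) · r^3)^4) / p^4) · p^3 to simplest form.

((((((r^5 · r^3) / p^5) / p^5) · r^3)^4) / p^4) · p^3
= ((((((r^5 · r^3) / p^5) / p^5)^4) · ((r^3)^4)) / p^4) · p^3    [power of a product]
= ((((((r^5 · r^3) / p^5)^4) / ((p^5)^4)) · ((r^3)^4)) / p^4) · p^3    [power of a quotient]
= ((((((r^5 · r^3)^4) / ((p^5)^4)) / ((p^5)^4)) · ((r^3)^4)) / p^4) · p^3    [power of a quotient]
= (((((((r^5)^4) · ((r^3)^4)) / ((p^5)^4)) / ((p^5)^4)) · ((r^3)^4)) / p^4) · p^3    [power of a product]
= (((((r^20 · ((r^3)^4)) / ((p^5)^4)) / ((p^5)^4)) · ((r^3)^4)) / p^4) · p^3    [power of a power]
= (((((r^20 · r^12) / ((p^5)^4)) / ((p^5)^4)) · ((r^3)^4)) / p^4) · p^3    [power of a power]
= ((((r^32 / ((p^5)^4)) / ((p^5)^4)) · ((r^3)^4)) / p^4) · p^3    [product of powers]
= ((((r^32 / p^20) / ((p^5)^4)) · ((r^3)^4)) / p^4) · p^3    [power of a power]
= ((((r^32 / p^20) / p^20) · ((r^3)^4)) / p^4) · p^3    [power of a power]
= ((((r^32 / p^20) / p^20) · r^12) / p^4) · p^3    [power of a power]
= p^(-41)·r^44    [quotient of powers; product of powers]

p^(-41)·r^44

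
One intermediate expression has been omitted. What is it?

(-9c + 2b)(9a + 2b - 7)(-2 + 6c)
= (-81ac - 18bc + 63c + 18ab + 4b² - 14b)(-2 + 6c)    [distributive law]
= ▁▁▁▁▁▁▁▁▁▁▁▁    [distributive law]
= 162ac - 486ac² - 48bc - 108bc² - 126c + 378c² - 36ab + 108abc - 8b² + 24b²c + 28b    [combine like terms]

Applying distributive law to the line above:

162ac - 486ac² + 36bc - 108bc² - 126c + 378c² - 36ab + 108abc - 8b² + 24b²c + 28b - 84bc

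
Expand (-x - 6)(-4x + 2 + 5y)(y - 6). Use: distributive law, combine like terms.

4x^2y - 24x^2 + 52xy - 132x - 5xy^2 + 168y + 72 - 30y^2

(-x - 6)(-4x + 2 + 5y)(y - 6)
= (4x^2 - 2x - 5xy + 24x - 12 - 30y)(y - 6)    [distributive law]
= (4x^2 + 22x - 5xy - 12 - 30y)(y - 6)    [combine like terms]
= 4x^2y - 24x^2 + 22xy - 132x - 5xy^2 + 30xy - 12y + 72 - 30y^2 + 180y    [distributive law]
= 4x^2y - 24x^2 + 52xy - 132x - 5xy^2 + 168y + 72 - 30y^2    [combine like terms]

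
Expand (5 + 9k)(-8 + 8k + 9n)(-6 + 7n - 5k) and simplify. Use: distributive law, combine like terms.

240 - 550n + 392k - 935kn - 272k^2 + 315n^2 + 99k^2n - 360k^3 + 567kn^2

(5 + 9k)(-8 + 8k + 9n)(-6 + 7n - 5k)
= (-40 + 40k + 45n - 72k + 72k^2 + 81kn)(-6 + 7n - 5k)    [distributive law]
= (-40 - 32k + 45n + 72k^2 + 81kn)(-6 + 7n - 5k)    [combine like terms]
= 240 - 280n + 200k + 192k - 224kn + 160k^2 - 270n + 315n^2 - 225kn - 432k^2 + 504k^2n - 360k^3 - 486kn + 567kn^2 - 405k^2n    [distributive law]
= 240 - 550n + 392k - 935kn - 272k^2 + 315n^2 + 99k^2n - 360k^3 + 567kn^2    [combine like terms]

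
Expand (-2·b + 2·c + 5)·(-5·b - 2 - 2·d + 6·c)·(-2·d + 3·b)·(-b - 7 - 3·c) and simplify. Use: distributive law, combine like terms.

(-2·b + 2·c + 5)·(-5·b - 2 - 2·d + 6·c)·(-2·d + 3·b)·(-b - 7 - 3·c)
= (10·b² + 4·b + 4·b·d - 12·b·c - 10·b·c - 4·c - 4·c·d + 12·c² - 25·b - 10 - 10·d + 30·c)·(-2·d + 3·b)·(-b - 7 - 3·c)    [distributive law]
= (10·b² - 21·b + 4·b·d - 22·b·c + 26·c - 4·c·d + 12·c² - 10 - 10·d)·(-2·d + 3·b)·(-b - 7 - 3·c)    [combine like terms]
= (-20·b²·d + 30·b³ + 42·b·d - 63·b² - 8·b·d² + 12·b²·d + 44·b·c·d - 66·b²·c - 52·c·d + 78·b·c + 8·c·d² - 12·b·c·d - 24·c²·d + 36·b·c² + 20·d - 30·b + 20·d² - 30·b·d)·(-b - 7 - 3·c)    [distributive law]
= (-8·b²·d + 30·b³ + 12·b·d - 63·b² - 8·b·d² + 32·b·c·d - 66·b²·c - 52·c·d + 78·b·c + 8·c·d² - 24·c²·d + 36·b·c² + 20·d - 30·b + 20·d²)·(-b - 7 - 3·c)    [combine like terms]
= 8·b³·d + 56·b²·d + 24·b²·c·d - 30·b⁴ - 210·b³ - 90·b³·c - 12·b²·d - 84·b·d - 36·b·c·d + 63·b³ + 441·b² + 189·b²·c + 8·b²·d² + 56·b·d² + 24·b·c·d² - 32·b²·c·d - 224·b·c·d - 96·b·c²·d + 66·b³·c + 462·b²·c + 198·b²·c² + 52·b·c·d + 364·c·d + 156·c²·d - 78·b²·c - 546·b·c - 234·b·c² - 8·b·c·d² - 56·c·d² - 24·c²·d² + 24·b·c²·d + 168·c²·d + 72·c³·d - 36·b²·c² - 252·b·c² - 108·b·c³ - 20·b·d - 140·d - 60·c·d + 30·b² + 210·b + 90·b·c - 20·b·d² - 140·d² - 60·c·d²    [distributive law]
= 8·b³·d + 44·b²·d - 8·b²·c·d - 30·b⁴ - 147·b³ - 24·b³·c - 104·b·d - 208·b·c·d + 471·b² + 573·b²·c + 8·b²·d² + 36·b·d² + 16·b·c·d² - 72·b·c²·d + 162·b²·c² + 304·c·d + 324·c²·d - 456·b·c - 486·b·c² - 116·c·d² - 24·c²·d² + 72·c³·d - 108·b·c³ - 140·d + 210·b - 140·d²    [combine like terms]

8·b³·d + 44·b²·d - 8·b²·c·d - 30·b⁴ - 147·b³ - 24·b³·c - 104·b·d - 208·b·c·d + 471·b² + 573·b²·c + 8·b²·d² + 36·b·d² + 16·b·c·d² - 72·b·c²·d + 162·b²·c² + 304·c·d + 324·c²·d - 456·b·c - 486·b·c² - 116·c·d² - 24·c²·d² + 72·c³·d - 108·b·c³ - 140·d + 210·b - 140·d²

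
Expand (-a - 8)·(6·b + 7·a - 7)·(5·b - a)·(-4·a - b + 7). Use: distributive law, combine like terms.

149·a^2·b^2 + 30·a·b^3 + 947·a·b^2 + 109·a^3·b + 536·a^2·b - 28·a^4 - 147·a^3 - 2443·a·b + 567·a^2 + 240·b^3 - 1960·b^2 + 1960·b - 392·a

(-a - 8)·(6·b + 7·a - 7)·(5·b - a)·(-4·a - b + 7)
= (-6·a·b - 7·a^2 + 7·a - 48·b - 56·a + 56)·(5·b - a)·(-4·a - b + 7)    [distributive law]
= (-6·a·b - 7·a^2 - 49·a - 48·b + 56)·(5·b - a)·(-4·a - b + 7)    [combine like terms]
= (-30·a·b^2 + 6·a^2·b - 35·a^2·b + 7·a^3 - 245·a·b + 49·a^2 - 240·b^2 + 48·a·b + 280·b - 56·a)·(-4·a - b + 7)    [distributive law]
= (-30·a·b^2 - 29·a^2·b + 7·a^3 - 197·a·b + 49·a^2 - 240·b^2 + 280·b - 56·a)·(-4·a - b + 7)    [combine like terms]
= 120·a^2·b^2 + 30·a·b^3 - 210·a·b^2 + 116·a^3·b + 29·a^2·b^2 - 203·a^2·b - 28·a^4 - 7·a^3·b + 49·a^3 + 788·a^2·b + 197·a·b^2 - 1379·a·b - 196·a^3 - 49·a^2·b + 343·a^2 + 960·a·b^2 + 240·b^3 - 1680·b^2 - 1120·a·b - 280·b^2 + 1960·b + 224·a^2 + 56·a·b - 392·a    [distributive law]
= 149·a^2·b^2 + 30·a·b^3 + 947·a·b^2 + 109·a^3·b + 536·a^2·b - 28·a^4 - 147·a^3 - 2443·a·b + 567·a^2 + 240·b^3 - 1960·b^2 + 1960·b - 392·a    [combine like terms]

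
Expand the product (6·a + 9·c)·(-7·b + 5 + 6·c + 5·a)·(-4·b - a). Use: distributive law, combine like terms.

(6·a + 9·c)·(-7·b + 5 + 6·c + 5·a)·(-4·b - a)
= (-42·a·b + 30·a + 36·a·c + 30·a^2 - 63·b·c + 45·c + 54·c^2 + 45·a·c)·(-4·b - a)    [distributive law]
= (-42·a·b + 30·a + 81·a·c + 30·a^2 - 63·b·c + 45·c + 54·c^2)·(-4·b - a)    [combine like terms]
= 168·a·b^2 + 42·a^2·b - 120·a·b - 30·a^2 - 324·a·b·c - 81·a^2·c - 120·a^2·b - 30·a^3 + 252·b^2·c + 63·a·b·c - 180·b·c - 45·a·c - 216·b·c^2 - 54·a·c^2    [distributive law]
= 168·a·b^2 - 78·a^2·b - 120·a·b - 30·a^2 - 261·a·b·c - 81·a^2·c - 30·a^3 + 252·b^2·c - 180·b·c - 45·a·c - 216·b·c^2 - 54·a·c^2    [combine like terms]

168·a·b^2 - 78·a^2·b - 120·a·b - 30·a^2 - 261·a·b·c - 81·a^2·c - 30·a^3 + 252·b^2·c - 180·b·c - 45·a·c - 216·b·c^2 - 54·a·c^2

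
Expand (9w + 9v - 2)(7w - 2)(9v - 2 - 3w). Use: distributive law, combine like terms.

(9w + 9v - 2)(7w - 2)(9v - 2 - 3w)
= (63w^2 - 18w + 63vw - 18v - 14w + 4)(9v - 2 - 3w)    [distributive law]
= (63w^2 - 32w + 63vw - 18v + 4)(9v - 2 - 3w)    [combine like terms]
= 567vw^2 - 126w^2 - 189w^3 - 288vw + 64w + 96w^2 + 567v^2w - 126vw - 189vw^2 - 162v^2 + 36v + 54vw + 36v - 8 - 12w    [distributive law]
= 378vw^2 - 30w^2 - 189w^3 - 360vw + 52w + 567v^2w - 162v^2 + 72v - 8    [combine like terms]

378vw^2 - 30w^2 - 189w^3 - 360vw + 52w + 567v^2w - 162v^2 + 72v - 8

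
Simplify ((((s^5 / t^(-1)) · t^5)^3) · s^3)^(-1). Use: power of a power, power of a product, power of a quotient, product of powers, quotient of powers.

((((s^5 / t^(-1)) · t^5)^3) · s^3)^(-1)
= ((((s^5 / t^(-1)) · t^5)^3)^(-1)) · ((s^3)^(-1))    [power of a product]
= (((s^5 / t^(-1)) · t^5)^(-3)) · ((s^3)^(-1))    [power of a power]
= (((s^5 / t^(-1))^(-3)) · ((t^5)^(-3))) · ((s^3)^(-1))    [power of a product]
= ((((s^5)^(-3)) / ((t^(-1))^(-3))) · ((t^5)^(-3))) · ((s^3)^(-1))    [power of a quotient]
= ((s^(-15) / ((t^(-1))^(-3))) · ((t^5)^(-3))) · ((s^3)^(-1))    [power of a power]
= ((s^(-15) / t^3) · ((t^5)^(-3))) · ((s^3)^(-1))    [power of a power]
= ((s^(-15) / t^3) · t^(-15)) · ((s^3)^(-1))    [power of a power]
= ((s^(-15) / t^3) · t^(-15)) · s^(-3)    [power of a power]
= s^(-18)t^(-18)    [quotient of powers; product of powers]

s^(-18)t^(-18)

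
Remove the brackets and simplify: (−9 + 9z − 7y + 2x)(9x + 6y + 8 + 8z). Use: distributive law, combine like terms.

(−9 + 9z − 7y + 2x)(9x + 6y + 8 + 8z)
= −81x − 54y − 72 − 72z + 81xz + 54yz + 72z + 72z² − 63xy − 42y² − 56y − 56yz + 18x² + 12xy + 16x + 16xz    [distributive law]
= −65x − 110y − 72 + 97xz − 2yz + 72z² − 51xy − 42y² + 18x²    [combine like terms]

−65x − 110y − 72 + 97xz − 2yz + 72z² − 51xy − 42y² + 18x²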